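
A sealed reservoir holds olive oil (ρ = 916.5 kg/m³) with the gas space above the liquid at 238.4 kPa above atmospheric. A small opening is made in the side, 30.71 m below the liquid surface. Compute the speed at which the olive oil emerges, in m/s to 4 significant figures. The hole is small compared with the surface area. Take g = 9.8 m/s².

v ≈ 33.50 m/s

Take point 1 at the surface (v₁ ≈ 0) and point 2 at the hole (at atmospheric pressure). Bernoulli: P₁ + ρg h = P_atm + ½ρv₂².
With P₁ − P_atm = 238400 Pa, v₂ = √(2gh + 2ΔP/ρ) = √(2·9.8·30.71 + 2·238400/916.5) = 33.50 m/s.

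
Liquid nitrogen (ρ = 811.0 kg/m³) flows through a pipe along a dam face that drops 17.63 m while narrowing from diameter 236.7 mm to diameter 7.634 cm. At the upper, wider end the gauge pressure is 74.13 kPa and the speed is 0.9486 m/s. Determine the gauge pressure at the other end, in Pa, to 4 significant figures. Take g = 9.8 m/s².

180900 Pa

Mass conservation (A₁v₁ = A₂v₂) gives v₂ = 0.9486 × 440.0/45.77 = 9.120 m/s.
Bernoulli: P₁ + ½ρv₁² + ρg h₁ = P₂ + ½ρv₂² + ρg h₂, so P₂ = P₁ + ½ρ(v₁² − v₂²) − ρg(h₂ − h₁).
P₂ = 74130 + ½·811.0·(0.9486² − 9.120²) − 811.0·9.8·(−17.63) = 74130 + (-33360) − (-140100) = 180900 Pa.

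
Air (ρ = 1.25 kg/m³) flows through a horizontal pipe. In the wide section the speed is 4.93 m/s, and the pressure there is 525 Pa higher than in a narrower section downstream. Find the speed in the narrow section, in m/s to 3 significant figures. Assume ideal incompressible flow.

v₂ ≈ 29.4 m/s

With h₁ = h₂, rearranging Bernoulli gives v₂ = √(v₁² + 2ΔP/ρ).
v₂ = √(4.93² + 2·525/1.25) = √(24.3 + 840) = 29.4 m/s.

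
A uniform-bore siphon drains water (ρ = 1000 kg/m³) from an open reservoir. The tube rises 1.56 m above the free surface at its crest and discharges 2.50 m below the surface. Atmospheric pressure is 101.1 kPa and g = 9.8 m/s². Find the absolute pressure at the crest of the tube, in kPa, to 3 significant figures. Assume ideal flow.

P_top ≈ 61.3 kPa

The outlet speed comes from Torricelli: v = √(2g·2.50) = 7.00 m/s.
With constant cross-section the crest speed equals v; applying Bernoulli from the surface up to the crest, P_top = P_atm − ½ρv² − ρg·h_top.
P_top = 101100 − ½·1000·7.00² − 1000·9.8·1.56 = 61300 Pa.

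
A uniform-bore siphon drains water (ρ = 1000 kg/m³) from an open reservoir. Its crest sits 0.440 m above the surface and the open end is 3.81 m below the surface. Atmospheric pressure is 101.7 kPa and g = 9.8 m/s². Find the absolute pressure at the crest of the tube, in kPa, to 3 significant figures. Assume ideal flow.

The outlet speed comes from Torricelli: v = √(2g·3.81) = 8.64 m/s.
With constant cross-section the crest speed equals v; applying Bernoulli from the surface up to the crest, P_top = P_atm − ½ρv² − ρg·h_top.
P_top = 101700 − ½·1000·8.64² − 1000·9.8·0.440 = 60000 Pa.

P_top ≈ 60.0 kPa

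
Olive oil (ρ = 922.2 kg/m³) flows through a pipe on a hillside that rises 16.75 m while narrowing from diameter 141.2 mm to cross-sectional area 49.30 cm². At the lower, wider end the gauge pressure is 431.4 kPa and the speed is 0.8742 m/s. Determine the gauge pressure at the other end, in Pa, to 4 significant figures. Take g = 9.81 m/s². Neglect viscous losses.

Mass conservation (A₁v₁ = A₂v₂) gives v₂ = 0.8742 × 156.6/49.30 = 2.777 m/s.
Energy conservation along the streamline gives P₂ = P₁ − ½ρ(v₂² − v₁²) − ρg(h₂ − h₁).
P₂ = 431400 + ½·922.2·(0.8742² − 2.777²) − 922.2·9.81·(+16.75) = 431400 + (-3203) − (151500) = 276700 Pa.

276700 Pa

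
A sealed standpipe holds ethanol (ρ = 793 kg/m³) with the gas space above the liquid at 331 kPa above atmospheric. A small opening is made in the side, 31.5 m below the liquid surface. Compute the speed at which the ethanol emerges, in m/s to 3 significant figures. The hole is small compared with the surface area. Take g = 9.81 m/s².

v ≈ 38.1 m/s

Take point 1 at the surface (v₁ ≈ 0) and point 2 at the hole (at atmospheric pressure). Bernoulli: P₁ + ρg h = P_atm + ½ρv₂².
With P₁ − P_atm = 331000 Pa, v₂ = √(2gh + 2ΔP/ρ) = √(2·9.81·31.5 + 2·331000/793) = 38.1 m/s.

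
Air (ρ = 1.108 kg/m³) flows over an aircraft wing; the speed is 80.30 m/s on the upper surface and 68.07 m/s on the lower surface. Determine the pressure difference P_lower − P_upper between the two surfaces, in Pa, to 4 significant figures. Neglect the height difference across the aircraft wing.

Bernoulli (same height): P_lower − P_upper = ½ρ(v_upper² − v_lower²).
ΔP = ½·1.108·(80.30² − 68.07²) = 1005 Pa.

ΔP ≈ 1005 Pa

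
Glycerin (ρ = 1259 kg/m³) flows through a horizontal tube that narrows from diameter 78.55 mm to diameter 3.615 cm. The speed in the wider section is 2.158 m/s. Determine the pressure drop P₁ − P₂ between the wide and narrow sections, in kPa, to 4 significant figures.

Mass conservation (A₁v₁ = A₂v₂) gives v₂ = 2.158 × 48.46/10.26 = 10.19 m/s.
Bernoulli (h₁ = h₂): P₁ − P₂ = ½ρ(v₂² − v₁²).
P₁ − P₂ = ½·1259·(10.19² − 2.158²) = ½·1259·99.16 = 62420 Pa.

ΔP ≈ 62.42 kPa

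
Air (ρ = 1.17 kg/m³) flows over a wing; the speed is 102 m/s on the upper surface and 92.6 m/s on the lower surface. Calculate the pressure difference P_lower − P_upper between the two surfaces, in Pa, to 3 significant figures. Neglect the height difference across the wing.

ΔP ≈ 1070 Pa

With negligible Δh, P + ½ρv² is constant, so P_low − P_up = ½ρ(v_up² − v_low²).
ΔP = ½·1.17·(102² − 92.6²) = 1070 Pa.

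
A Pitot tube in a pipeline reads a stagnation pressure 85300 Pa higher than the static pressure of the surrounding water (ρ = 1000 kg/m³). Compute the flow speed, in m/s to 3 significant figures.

v ≈ 13.1 m/s

At the stagnation point the flow is brought to rest, so Bernoulli gives P_stag − P_static = ½ρv².
v = √(2ΔP/ρ) = √(2·85300/1000) = 13.1 m/s.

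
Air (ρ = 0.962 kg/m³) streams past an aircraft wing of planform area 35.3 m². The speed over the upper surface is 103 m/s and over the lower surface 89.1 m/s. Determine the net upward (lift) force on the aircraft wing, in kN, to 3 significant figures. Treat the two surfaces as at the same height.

45.3 kN

The faster flow above has the lower pressure; Bernoulli (same height) gives ΔP = ½ρ(v_up² − v_low²).
ΔP = ½·0.962·(103² − 89.1²) = 1280 Pa.
Lift = ΔP · A = 1280 × 35.3 = 45300 N.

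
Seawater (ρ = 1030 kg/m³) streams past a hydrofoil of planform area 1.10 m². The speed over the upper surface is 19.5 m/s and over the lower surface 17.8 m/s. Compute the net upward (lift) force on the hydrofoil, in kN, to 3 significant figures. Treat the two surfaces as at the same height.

With equal heights on the two surfaces, Bernoulli gives P_lower − P_upper = ½ρ(v_upper² − v_lower²).
ΔP = ½·1030·(19.5² − 17.8²) = 32700 Pa.
Lift = ΔP · A = 32700 × 1.10 = 35900 N.

F ≈ 35.9 kN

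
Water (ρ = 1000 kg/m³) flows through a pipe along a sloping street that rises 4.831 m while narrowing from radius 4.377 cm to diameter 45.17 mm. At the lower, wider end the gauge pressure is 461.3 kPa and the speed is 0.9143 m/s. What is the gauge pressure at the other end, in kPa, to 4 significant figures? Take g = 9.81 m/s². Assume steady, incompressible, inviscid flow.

Continuity gives A₁v₁ = A₂v₂, so v₂ = (60.19 cm²)/(16.02 cm²) × 0.9143 m/s = 3.434 m/s.
Applying Bernoulli between the two ends and solving for P₂: P₂ = P₁ + ½ρ(v₁² − v₂²) − ρgΔh.
P₂ = 461300 + ½·1000·(0.9143² − 3.434²) − 1000·9.81·(+4.831) = 461300 + (-5478) − (47390) = 408400 Pa.

P₂ ≈ 408.4 kPa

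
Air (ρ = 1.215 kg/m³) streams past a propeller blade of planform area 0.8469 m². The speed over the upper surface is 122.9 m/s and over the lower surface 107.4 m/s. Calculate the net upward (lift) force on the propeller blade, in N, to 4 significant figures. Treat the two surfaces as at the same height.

F ≈ 1837 N

The faster flow above has the lower pressure; Bernoulli (same height) gives ΔP = ½ρ(v_up² − v_low²).
ΔP = ½·1.215·(122.9² − 107.4²) = 2169 Pa.
Lift = ΔP · A = 2169 × 0.8469 = 1837 N.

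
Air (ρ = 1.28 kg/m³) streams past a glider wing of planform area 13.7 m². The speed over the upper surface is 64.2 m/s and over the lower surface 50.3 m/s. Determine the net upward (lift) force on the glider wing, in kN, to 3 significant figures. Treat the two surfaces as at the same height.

F ≈ 14.0 kN

With equal heights on the two surfaces, Bernoulli gives P_lower − P_upper = ½ρ(v_upper² − v_lower²).
ΔP = ½·1.28·(64.2² − 50.3²) = 1020 Pa.
Lift = ΔP · A = 1020 × 13.7 = 14000 N.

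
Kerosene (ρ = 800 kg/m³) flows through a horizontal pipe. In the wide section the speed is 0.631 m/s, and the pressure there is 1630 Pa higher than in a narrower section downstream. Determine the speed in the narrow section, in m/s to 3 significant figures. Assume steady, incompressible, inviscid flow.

Horizontal Bernoulli: P₁ + ½ρv₁² = P₂ + ½ρv₂², so v₂² = v₁² + 2(P₁ − P₂)/ρ.
v₂ = √(0.631² + 2·1630/800) = √(0.398 + 4.08) = 2.11 m/s.

v₂ ≈ 2.11 m/s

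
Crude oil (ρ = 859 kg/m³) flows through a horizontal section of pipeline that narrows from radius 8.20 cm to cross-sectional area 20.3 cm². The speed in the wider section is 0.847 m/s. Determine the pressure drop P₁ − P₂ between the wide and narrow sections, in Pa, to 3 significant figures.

The volume flow rate is constant, so v₂ = (A₁/A₂)v₁ = (211/20.3)·0.847 = 8.81 m/s.
Bernoulli (h₁ = h₂): P₁ − P₂ = ½ρ(v₂² − v₁²).
P₁ − P₂ = ½·859·(8.81² − 0.847²) = ½·859·77.0 = 33100 Pa.

ΔP ≈ 33100 Pa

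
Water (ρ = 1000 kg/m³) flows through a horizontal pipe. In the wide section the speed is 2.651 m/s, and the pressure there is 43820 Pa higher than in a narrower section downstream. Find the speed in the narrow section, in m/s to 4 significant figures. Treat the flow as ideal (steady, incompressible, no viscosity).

v₂ ≈ 9.730 m/s

Along the level pipe P + ½ρv² is conserved, hence v₂² = v₁² + 2(P₁ − P₂)/ρ.
v₂ = √(2.651² + 2·43820/1000) = √(7.028 + 87.64) = 9.730 m/s.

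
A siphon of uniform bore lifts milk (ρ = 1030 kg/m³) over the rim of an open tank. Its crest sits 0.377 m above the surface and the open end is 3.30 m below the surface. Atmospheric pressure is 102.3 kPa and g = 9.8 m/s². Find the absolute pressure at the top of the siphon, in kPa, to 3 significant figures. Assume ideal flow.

P_top ≈ 65.2 kPa

Bernoulli surface→outlet gives ½v² = g·h_out, so v = √(2·9.8·3.30) = 8.04 m/s.
With constant cross-section the crest speed equals v; applying Bernoulli from the surface up to the crest, P_top = P_atm − ½ρv² − ρg·h_top.
P_top = 102300 − ½·1030·8.04² − 1030·9.8·0.377 = 65200 Pa.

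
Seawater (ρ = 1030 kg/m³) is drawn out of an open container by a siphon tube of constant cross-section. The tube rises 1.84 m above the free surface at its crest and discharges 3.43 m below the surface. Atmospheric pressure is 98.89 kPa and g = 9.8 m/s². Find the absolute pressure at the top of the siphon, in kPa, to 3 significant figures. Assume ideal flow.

45.7 kPa

From the surface to the outlet (both open to atmosphere, surface at rest): v = √(2g·h_out) = √(2·9.8·3.43) = 8.20 m/s.
Continuity keeps v the same throughout the tube; from surface to crest, P_atm + 0 = P_top + ½ρv² + ρg·h_top.
P_top = 98890 − ½·1030·8.20² − 1030·9.8·1.84 = 45700 Pa.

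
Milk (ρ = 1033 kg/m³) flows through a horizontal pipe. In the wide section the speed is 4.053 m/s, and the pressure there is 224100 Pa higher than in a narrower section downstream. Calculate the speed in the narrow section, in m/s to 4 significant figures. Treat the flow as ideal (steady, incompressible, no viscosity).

v₂ ≈ 21.22 m/s

Along the level pipe P + ½ρv² is conserved, hence v₂² = v₁² + 2(P₁ − P₂)/ρ.
v₂ = √(4.053² + 2·224100/1033) = √(16.43 + 433.9) = 21.22 m/s.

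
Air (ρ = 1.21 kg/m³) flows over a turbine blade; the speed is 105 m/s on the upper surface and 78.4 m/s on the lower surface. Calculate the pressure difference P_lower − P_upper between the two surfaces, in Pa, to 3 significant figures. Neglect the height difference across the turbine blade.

The pressure is lower where the speed is higher: ΔP = ½ρ(v_up² − v_low²).
ΔP = ½·1.21·(105² − 78.4²) = 2950 Pa.

2950 Pa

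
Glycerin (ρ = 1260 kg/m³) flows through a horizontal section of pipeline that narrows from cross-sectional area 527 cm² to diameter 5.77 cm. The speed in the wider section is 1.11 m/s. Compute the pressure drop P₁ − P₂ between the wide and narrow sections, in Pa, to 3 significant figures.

ΔP = 315000 Pa

By continuity, v₂ = v₁·A₁/A₂ = 1.11·(527/26.1) = 22.4 m/s.
With no height change, Bernoulli's equation is P₁ + ½ρv₁² = P₂ + ½ρv₂².
P₁ − P₂ = ½·1260·(22.4² − 1.11²) = ½·1260·499 = 315000 Pa.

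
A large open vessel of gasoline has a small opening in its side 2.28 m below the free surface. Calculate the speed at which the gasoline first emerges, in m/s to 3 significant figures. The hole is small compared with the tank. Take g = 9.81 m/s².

v ≈ 6.69 m/s

Bernoulli from surface to hole (P equal, v_surface ≈ 0): v = √(2gh) = √(2×9.81×2.28) = 6.69 m/s.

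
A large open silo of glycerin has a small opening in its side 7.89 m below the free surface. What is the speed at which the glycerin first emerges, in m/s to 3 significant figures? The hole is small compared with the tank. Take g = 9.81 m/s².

Torricelli's result v = √(2gh) gives v = √(2·9.81·7.89) = 12.4 m/s.

v ≈ 12.4 m/s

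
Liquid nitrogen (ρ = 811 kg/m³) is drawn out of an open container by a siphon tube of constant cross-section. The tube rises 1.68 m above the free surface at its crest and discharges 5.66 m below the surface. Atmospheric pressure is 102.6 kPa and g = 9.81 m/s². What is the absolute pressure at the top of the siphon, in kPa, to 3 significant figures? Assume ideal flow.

The outlet speed comes from Torricelli: v = √(2g·5.66) = 10.5 m/s.
The bore is uniform, so the speed at the crest is the same v. Bernoulli surface→crest: P_atm = P_top + ½ρv² + ρg·h_top.
P_top = 102600 − ½·811·10.5² − 811·9.81·1.68 = 44200 Pa.

P_top ≈ 44.2 kPa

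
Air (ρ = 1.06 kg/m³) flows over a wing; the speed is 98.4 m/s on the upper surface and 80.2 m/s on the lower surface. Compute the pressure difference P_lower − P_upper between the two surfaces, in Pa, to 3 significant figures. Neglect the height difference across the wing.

1720 Pa

The pressure is lower where the speed is higher: ΔP = ½ρ(v_up² − v_low²).
ΔP = ½·1.06·(98.4² − 80.2²) = 1720 Pa.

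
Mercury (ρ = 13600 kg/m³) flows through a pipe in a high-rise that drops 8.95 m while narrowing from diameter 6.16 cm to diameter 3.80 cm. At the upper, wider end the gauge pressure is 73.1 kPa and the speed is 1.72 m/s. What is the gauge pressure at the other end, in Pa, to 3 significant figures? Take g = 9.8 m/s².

P₂ = 1150000 Pa

Continuity gives A₁v₁ = A₂v₂, so v₂ = (29.8 cm²)/(11.3 cm²) × 1.72 m/s = 4.52 m/s.
Applying Bernoulli between the two ends and solving for P₂: P₂ = P₁ + ½ρ(v₁² − v₂²) − ρgΔh.
P₂ = 73100 + ½·13600·(1.72² − 4.52²) − 13600·9.8·(−8.95) = 73100 + (-119000) − (-1190000) = 1150000 Pa.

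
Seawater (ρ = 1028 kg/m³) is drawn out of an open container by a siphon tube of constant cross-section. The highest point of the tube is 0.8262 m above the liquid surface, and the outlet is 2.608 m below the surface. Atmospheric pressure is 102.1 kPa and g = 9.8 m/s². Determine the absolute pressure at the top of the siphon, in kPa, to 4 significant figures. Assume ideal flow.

P_top ≈ 67.50 kPa

Bernoulli surface→outlet gives ½v² = g·h_out, so v = √(2·9.8·2.608) = 7.150 m/s.
Continuity keeps v the same throughout the tube; from surface to crest, P_atm + 0 = P_top + ½ρv² + ρg·h_top.
P_top = 102100 − ½·1028·7.150² − 1028·9.8·0.8262 = 67500 Pa.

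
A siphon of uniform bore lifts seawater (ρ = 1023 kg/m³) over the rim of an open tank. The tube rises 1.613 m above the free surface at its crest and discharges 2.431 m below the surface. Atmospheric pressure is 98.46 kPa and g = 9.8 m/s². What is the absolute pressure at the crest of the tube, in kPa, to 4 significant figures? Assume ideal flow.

From the surface to the outlet (both open to atmosphere, surface at rest): v = √(2g·h_out) = √(2·9.8·2.431) = 6.903 m/s.
Continuity keeps v the same throughout the tube; from surface to crest, P_atm + 0 = P_top + ½ρv² + ρg·h_top.
P_top = 98460 − ½·1023·6.903² − 1023·9.8·1.613 = 57920 Pa.

P_top ≈ 57.92 kPa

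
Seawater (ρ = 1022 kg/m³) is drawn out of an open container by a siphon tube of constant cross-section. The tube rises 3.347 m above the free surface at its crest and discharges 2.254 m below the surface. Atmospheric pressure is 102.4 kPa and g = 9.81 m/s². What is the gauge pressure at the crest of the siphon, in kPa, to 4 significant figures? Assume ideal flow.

From the surface to the outlet (both open to atmosphere, surface at rest): v = √(2g·h_out) = √(2·9.81·2.254) = 6.650 m/s.
The bore is uniform, so the speed at the crest is the same v. Bernoulli surface→crest: P_atm = P_top + ½ρv² + ρg·h_top.
P_top = 102400 − ½·1022·6.650² − 1022·9.81·3.347 = 46250 Pa. So P_gauge = P_top − P_atm = -56150 Pa.

P_gauge = -56.15 kPa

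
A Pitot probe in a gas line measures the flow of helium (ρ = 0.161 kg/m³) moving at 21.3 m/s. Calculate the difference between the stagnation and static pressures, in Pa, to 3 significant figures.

ΔP = 36.5 Pa

The dynamic pressure equals the rise in static pressure at the stagnation point: ΔP = ½ρv².
ΔP = ½·0.161·21.3² = 36.5 Pa.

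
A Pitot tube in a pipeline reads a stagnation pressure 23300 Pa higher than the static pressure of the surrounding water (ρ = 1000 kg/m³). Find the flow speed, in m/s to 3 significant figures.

6.83 m/s

At the stagnation point the flow is brought to rest, so Bernoulli gives P_stag − P_static = ½ρv².
v = √(2ΔP/ρ) = √(2·23300/1000) = 6.83 m/s.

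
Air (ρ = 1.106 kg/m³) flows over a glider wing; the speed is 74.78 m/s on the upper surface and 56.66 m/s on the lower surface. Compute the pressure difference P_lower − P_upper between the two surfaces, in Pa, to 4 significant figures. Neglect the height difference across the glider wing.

ΔP ≈ 1317 Pa

The pressure is lower where the speed is higher: ΔP = ½ρ(v_up² − v_low²).
ΔP = ½·1.106·(74.78² − 56.66²) = 1317 Pa.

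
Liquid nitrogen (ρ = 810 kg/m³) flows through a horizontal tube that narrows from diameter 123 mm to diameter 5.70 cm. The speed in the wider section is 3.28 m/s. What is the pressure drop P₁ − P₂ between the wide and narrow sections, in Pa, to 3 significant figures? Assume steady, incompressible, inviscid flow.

Mass conservation (A₁v₁ = A₂v₂) gives v₂ = 3.28 × 119/25.5 = 15.3 m/s.
With no height change, Bernoulli's equation is P₁ + ½ρv₁² = P₂ + ½ρv₂².
P₁ − P₂ = ½·810·(15.3² − 3.28²) = ½·810·223 = 90100 Pa.

ΔP ≈ 90100 Pa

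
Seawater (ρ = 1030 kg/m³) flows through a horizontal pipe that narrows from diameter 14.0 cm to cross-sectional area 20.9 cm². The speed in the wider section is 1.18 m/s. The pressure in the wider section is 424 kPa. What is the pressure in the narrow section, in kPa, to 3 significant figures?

Mass conservation (A₁v₁ = A₂v₂) gives v₂ = 1.18 × 154/20.9 = 8.69 m/s.
The pipe is horizontal, so Bernoulli reduces to P₁ + ½ρv₁² = P₂ + ½ρv₂².
P₂ = P₁ − ½ρ(v₂² − v₁²) = 424000 − ½·1030·(8.69² − 1.18²) = 424000 − 38200 = 386000 Pa.

P₂ = 386 kPa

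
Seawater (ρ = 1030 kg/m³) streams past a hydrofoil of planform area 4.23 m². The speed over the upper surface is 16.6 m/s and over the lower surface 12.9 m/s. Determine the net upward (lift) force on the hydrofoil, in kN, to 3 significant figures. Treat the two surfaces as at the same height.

With equal heights on the two surfaces, Bernoulli gives P_lower − P_upper = ½ρ(v_upper² − v_lower²).
ΔP = ½·1030·(16.6² − 12.9²) = 56200 Pa.
Lift = ΔP · A = 56200 × 4.23 = 238000 N.

238 kN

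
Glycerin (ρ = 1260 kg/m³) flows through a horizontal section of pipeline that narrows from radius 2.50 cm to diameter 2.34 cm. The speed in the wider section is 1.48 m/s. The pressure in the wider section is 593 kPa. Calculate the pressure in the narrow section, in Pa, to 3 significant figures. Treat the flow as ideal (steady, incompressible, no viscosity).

Mass conservation (A₁v₁ = A₂v₂) gives v₂ = 1.48 × 19.6/4.30 = 6.76 m/s.
Along the horizontal streamline, P + ½ρv² is constant.
P₂ = P₁ − ½ρ(v₂² − v₁²) = 593000 − ½·1260·(6.76² − 1.48²) = 593000 − 27400 = 566000 Pa.

P₂ ≈ 566000 Pa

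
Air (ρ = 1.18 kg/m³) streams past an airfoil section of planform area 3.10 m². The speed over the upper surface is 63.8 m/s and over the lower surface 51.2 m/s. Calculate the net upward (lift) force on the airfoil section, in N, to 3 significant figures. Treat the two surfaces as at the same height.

F ≈ 2650 N

From P + ½ρv² = const at equal height, P_low − P_up = ½ρ(v_up² − v_low²).
ΔP = ½·1.18·(63.8² − 51.2²) = 855 Pa.
Lift = ΔP · A = 855 × 3.10 = 2650 N.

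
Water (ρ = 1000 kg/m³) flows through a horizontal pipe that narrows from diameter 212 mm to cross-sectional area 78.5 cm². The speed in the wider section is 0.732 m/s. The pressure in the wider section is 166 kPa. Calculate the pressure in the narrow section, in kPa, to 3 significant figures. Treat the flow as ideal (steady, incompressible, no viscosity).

161 kPa

By continuity, v₂ = v₁·A₁/A₂ = 0.732·(353/78.5) = 3.29 m/s.
The pipe is horizontal, so Bernoulli reduces to P₁ + ½ρv₁² = P₂ + ½ρv₂².
P₂ = P₁ − ½ρ(v₂² − v₁²) = 166000 − ½·1000·(3.29² − 0.732²) = 166000 − 5150 = 161000 Pa.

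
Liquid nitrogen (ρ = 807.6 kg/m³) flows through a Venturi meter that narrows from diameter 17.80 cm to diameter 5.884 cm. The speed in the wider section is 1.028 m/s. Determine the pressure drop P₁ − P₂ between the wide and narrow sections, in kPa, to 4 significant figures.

35.31 kPa

By continuity, v₂ = v₁·A₁/A₂ = 1.028·(248.8/27.19) = 9.408 m/s.
With no height change, Bernoulli's equation is P₁ + ½ρv₁² = P₂ + ½ρv₂².
P₁ − P₂ = ½·807.6·(9.408² − 1.028²) = ½·807.6·87.45 = 35310 Pa.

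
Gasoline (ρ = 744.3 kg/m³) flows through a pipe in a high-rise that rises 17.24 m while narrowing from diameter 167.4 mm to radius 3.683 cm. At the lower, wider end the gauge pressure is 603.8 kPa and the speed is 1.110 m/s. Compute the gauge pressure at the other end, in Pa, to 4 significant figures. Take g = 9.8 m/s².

By continuity, v₂ = v₁·A₁/A₂ = 1.110·(220.1/42.61) = 5.733 m/s.
Bernoulli: P₁ + ½ρv₁² + ρg h₁ = P₂ + ½ρv₂² + ρg h₂, so P₂ = P₁ + ½ρ(v₁² − v₂²) − ρg(h₂ − h₁).
P₂ = 603800 + ½·744.3·(1.110² − 5.733²) − 744.3·9.8·(+17.24) = 603800 + (-11770) − (125800) = 466300 Pa.

466300 Pa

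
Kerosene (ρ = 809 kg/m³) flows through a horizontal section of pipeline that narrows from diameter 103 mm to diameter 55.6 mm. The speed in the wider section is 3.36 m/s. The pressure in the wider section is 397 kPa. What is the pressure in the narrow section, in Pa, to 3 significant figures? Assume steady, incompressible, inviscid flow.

P₂ = 348000 Pa

By continuity, v₂ = v₁·A₁/A₂ = 3.36·(83.3/24.3) = 11.5 m/s.
The pipe is horizontal, so Bernoulli reduces to P₁ + ½ρv₁² = P₂ + ½ρv₂².
P₂ = P₁ − ½ρ(v₂² − v₁²) = 397000 − ½·809·(11.5² − 3.36²) = 397000 − 49200 = 348000 Pa.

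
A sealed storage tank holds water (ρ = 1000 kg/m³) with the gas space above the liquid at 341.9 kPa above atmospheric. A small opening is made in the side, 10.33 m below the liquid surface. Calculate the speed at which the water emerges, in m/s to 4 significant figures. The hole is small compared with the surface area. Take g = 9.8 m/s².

v ≈ 29.77 m/s

Take point 1 at the surface (v₁ ≈ 0) and point 2 at the hole (at atmospheric pressure). Bernoulli: P₁ + ρg h = P_atm + ½ρv₂².
With P₁ − P_atm = 341900 Pa, v₂ = √(2gh + 2ΔP/ρ) = √(2·9.8·10.33 + 2·341900/1000) = 29.77 m/s.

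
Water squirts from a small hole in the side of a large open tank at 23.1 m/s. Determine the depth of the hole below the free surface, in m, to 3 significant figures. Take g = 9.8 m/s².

Inverting v = √(2gh) gives h = v² / 2g.
h = 23.1²/(2·9.8) = 534/19.60 = 27.2 m.

27.2 m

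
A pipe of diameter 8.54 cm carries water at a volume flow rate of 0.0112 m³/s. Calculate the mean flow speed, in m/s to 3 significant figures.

v ≈ 1.96 m/s

Q = 0.0112 m³/s = 0.0112 m³/s.
v = Q/A = 0.0112 / 0.00573 = 1.96 m/s.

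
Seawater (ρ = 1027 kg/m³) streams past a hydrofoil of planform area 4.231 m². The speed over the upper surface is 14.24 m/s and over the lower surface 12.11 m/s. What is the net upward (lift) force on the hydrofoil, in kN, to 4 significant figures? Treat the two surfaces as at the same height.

F ≈ 121.9 kN

With equal heights on the two surfaces, Bernoulli gives P_lower − P_upper = ½ρ(v_upper² − v_lower²).
ΔP = ½·1027·(14.24² − 12.11²) = 28820 Pa.
Lift = ΔP · A = 28820 × 4.231 = 121900 N.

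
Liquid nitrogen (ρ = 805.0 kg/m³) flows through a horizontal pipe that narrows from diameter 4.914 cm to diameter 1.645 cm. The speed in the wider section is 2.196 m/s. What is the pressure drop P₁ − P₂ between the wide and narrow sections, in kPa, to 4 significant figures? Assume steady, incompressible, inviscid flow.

ΔP ≈ 152.6 kPa

The volume flow rate is constant, so v₂ = (A₁/A₂)v₁ = (18.97/2.125)·2.196 = 19.60 m/s.
Along the horizontal streamline, P + ½ρv² is constant.
P₁ − P₂ = ½·805.0·(19.60² − 2.196²) = ½·805.0·379.2 = 152600 Pa.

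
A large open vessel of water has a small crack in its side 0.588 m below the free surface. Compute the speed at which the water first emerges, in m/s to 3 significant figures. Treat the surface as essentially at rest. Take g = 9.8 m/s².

Bernoulli from surface to hole (P equal, v_surface ≈ 0): v = √(2gh) = √(2×9.8×0.588) = 3.39 m/s.

v = 3.39 m/s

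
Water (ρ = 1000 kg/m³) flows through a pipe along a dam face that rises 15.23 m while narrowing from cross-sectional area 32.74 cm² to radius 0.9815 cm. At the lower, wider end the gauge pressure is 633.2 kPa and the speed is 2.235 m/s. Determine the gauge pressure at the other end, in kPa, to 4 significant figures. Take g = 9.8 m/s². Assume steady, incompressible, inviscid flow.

Continuity gives A₁v₁ = A₂v₂, so v₂ = (32.74 cm²)/(3.026 cm²) × 2.235 m/s = 24.18 m/s.
Applying Bernoulli between the two ends and solving for P₂: P₂ = P₁ + ½ρ(v₁² − v₂²) − ρgΔh.
P₂ = 633200 + ½·1000·(2.235² − 24.18²) − 1000·9.8·(+15.23) = 633200 + (-289800) − (149300) = 194100 Pa.

194.1 kPa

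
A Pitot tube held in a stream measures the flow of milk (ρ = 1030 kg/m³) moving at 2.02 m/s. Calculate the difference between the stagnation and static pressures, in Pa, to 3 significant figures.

Bernoulli between the free stream and the stagnation point: ½ρv² = P_stag − P_static.
ΔP = ½·1030·2.02² = 2100 Pa.

ΔP ≈ 2100 Pa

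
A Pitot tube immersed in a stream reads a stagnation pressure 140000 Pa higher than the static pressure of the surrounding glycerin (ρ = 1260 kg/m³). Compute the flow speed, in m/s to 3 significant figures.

v ≈ 14.9 m/s

The dynamic pressure equals the rise in static pressure at the stagnation point: ΔP = ½ρv².
v = √(2ΔP/ρ) = √(2·140000/1260) = 14.9 m/s.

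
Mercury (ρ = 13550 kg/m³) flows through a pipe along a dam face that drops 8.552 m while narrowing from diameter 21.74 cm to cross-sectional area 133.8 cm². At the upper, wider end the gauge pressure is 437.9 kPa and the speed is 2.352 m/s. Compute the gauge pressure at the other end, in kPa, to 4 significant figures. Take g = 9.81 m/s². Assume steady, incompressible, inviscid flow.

P₂ ≈ 1324 kPa

Continuity gives A₁v₁ = A₂v₂, so v₂ = (371.2 cm²)/(133.8 cm²) × 2.352 m/s = 6.525 m/s.
Bernoulli: P₁ + ½ρv₁² + ρg h₁ = P₂ + ½ρv₂² + ρg h₂, so P₂ = P₁ + ½ρ(v₁² − v₂²) − ρg(h₂ − h₁).
P₂ = 437900 + ½·13550·(2.352² − 6.525²) − 13550·9.81·(−8.552) = 437900 + (-251000) − (-1137000) = 1324000 Pa.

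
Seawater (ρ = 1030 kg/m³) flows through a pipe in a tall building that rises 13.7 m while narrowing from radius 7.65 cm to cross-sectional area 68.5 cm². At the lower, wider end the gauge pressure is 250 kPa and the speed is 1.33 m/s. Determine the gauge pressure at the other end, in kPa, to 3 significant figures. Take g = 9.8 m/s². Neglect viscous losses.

P₂ ≈ 106 kPa

Mass conservation (A₁v₁ = A₂v₂) gives v₂ = 1.33 × 184/68.5 = 3.57 m/s.
Applying Bernoulli between the two ends and solving for P₂: P₂ = P₁ + ½ρ(v₁² − v₂²) − ρgΔh.
P₂ = 250000 + ½·1030·(1.33² − 3.57²) − 1030·9.8·(+13.7) = 250000 + (-5650) − (138000) = 106000 Pa.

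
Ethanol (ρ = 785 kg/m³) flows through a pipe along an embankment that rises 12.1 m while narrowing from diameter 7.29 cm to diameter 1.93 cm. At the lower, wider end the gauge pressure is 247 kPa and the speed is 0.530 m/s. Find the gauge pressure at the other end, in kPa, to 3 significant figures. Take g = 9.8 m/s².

P₂ = 132 kPa

Mass conservation (A₁v₁ = A₂v₂) gives v₂ = 0.530 × 41.7/2.93 = 7.56 m/s.
Bernoulli: P₁ + ½ρv₁² + ρg h₁ = P₂ + ½ρv₂² + ρg h₂, so P₂ = P₁ + ½ρ(v₁² − v₂²) − ρg(h₂ − h₁).
P₂ = 247000 + ½·785·(0.530² − 7.56²) − 785·9.8·(+12.1) = 247000 + (-22300) − (93100) = 132000 Pa.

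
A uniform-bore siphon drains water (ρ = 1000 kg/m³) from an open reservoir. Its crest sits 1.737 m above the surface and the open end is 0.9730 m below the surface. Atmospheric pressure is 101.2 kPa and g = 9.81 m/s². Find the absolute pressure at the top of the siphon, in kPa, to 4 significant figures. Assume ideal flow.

P_top = 74.61 kPa

From the surface to the outlet (both open to atmosphere, surface at rest): v = √(2g·h_out) = √(2·9.81·0.9730) = 4.369 m/s.
The bore is uniform, so the speed at the crest is the same v. Bernoulli surface→crest: P_atm = P_top + ½ρv² + ρg·h_top.
P_top = 101200 − ½·1000·4.369² − 1000·9.81·1.737 = 74610 Pa.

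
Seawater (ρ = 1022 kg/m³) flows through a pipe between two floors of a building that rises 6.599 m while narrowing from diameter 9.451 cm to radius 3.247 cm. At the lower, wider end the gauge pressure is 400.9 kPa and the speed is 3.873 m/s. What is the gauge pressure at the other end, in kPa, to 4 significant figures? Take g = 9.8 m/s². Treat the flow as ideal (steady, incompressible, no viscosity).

P₂ ≈ 308.1 kPa

Continuity gives A₁v₁ = A₂v₂, so v₂ = (70.15 cm²)/(33.12 cm²) × 3.873 m/s = 8.203 m/s.
Bernoulli: P₁ + ½ρv₁² + ρg h₁ = P₂ + ½ρv₂² + ρg h₂, so P₂ = P₁ + ½ρ(v₁² − v₂²) − ρg(h₂ − h₁).
P₂ = 400900 + ½·1022·(3.873² − 8.203²) − 1022·9.8·(+6.599) = 400900 + (-26720) − (66090) = 308100 Pa.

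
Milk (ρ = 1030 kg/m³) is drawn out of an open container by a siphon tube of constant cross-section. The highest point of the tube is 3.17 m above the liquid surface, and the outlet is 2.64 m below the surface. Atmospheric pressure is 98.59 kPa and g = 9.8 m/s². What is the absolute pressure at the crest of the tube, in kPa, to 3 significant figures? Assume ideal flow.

P_top = 39.9 kPa

From the surface to the outlet (both open to atmosphere, surface at rest): v = √(2g·h_out) = √(2·9.8·2.64) = 7.19 m/s.
With constant cross-section the crest speed equals v; applying Bernoulli from the surface up to the crest, P_top = P_atm − ½ρv² − ρg·h_top.
P_top = 98590 − ½·1030·7.19² − 1030·9.8·3.17 = 39900 Pa.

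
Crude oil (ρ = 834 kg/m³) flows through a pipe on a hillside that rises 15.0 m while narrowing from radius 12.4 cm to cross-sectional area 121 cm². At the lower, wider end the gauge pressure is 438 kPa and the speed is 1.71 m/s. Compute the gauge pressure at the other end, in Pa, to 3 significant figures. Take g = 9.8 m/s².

P₂ = 297000 Pa

By continuity, v₂ = v₁·A₁/A₂ = 1.71·(483/121) = 6.83 m/s.
Energy conservation along the streamline gives P₂ = P₁ − ½ρ(v₂² − v₁²) − ρg(h₂ − h₁).
P₂ = 438000 + ½·834·(1.71² − 6.83²) − 834·9.8·(+15.0) = 438000 + (-18200) − (123000) = 297000 Pa.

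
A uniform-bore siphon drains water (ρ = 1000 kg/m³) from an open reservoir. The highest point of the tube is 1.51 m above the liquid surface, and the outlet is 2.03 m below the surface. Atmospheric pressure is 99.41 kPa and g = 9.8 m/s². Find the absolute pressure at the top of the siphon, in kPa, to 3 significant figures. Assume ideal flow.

P_top ≈ 64.7 kPa

From the surface to the outlet (both open to atmosphere, surface at rest): v = √(2g·h_out) = √(2·9.8·2.03) = 6.31 m/s.
With constant cross-section the crest speed equals v; applying Bernoulli from the surface up to the crest, P_top = P_atm − ½ρv² − ρg·h_top.
P_top = 99410 − ½·1000·6.31² − 1000·9.8·1.51 = 64700 Pa.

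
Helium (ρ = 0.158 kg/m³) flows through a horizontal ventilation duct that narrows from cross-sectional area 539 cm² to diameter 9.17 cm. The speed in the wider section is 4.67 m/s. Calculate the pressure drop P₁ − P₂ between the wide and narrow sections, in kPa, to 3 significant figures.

ΔP = 0.113 kPa

By continuity, v₂ = v₁·A₁/A₂ = 4.67·(539/66.0) = 38.1 m/s.
The pipe is horizontal, so Bernoulli reduces to P₁ + ½ρv₁² = P₂ + ½ρv₂².
P₁ − P₂ = ½·0.158·(38.1² − 4.67²) = ½·0.158·1430 = 113 Pa.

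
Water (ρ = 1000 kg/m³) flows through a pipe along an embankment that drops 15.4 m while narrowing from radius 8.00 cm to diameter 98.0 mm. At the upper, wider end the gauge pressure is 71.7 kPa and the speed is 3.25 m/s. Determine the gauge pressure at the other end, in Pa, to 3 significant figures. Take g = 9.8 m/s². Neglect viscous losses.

The volume flow rate is constant, so v₂ = (A₁/A₂)v₁ = (201/75.4)·3.25 = 8.66 m/s.
Energy conservation along the streamline gives P₂ = P₁ − ½ρ(v₂² − v₁²) − ρg(h₂ − h₁).
P₂ = 71700 + ½·1000·(3.25² − 8.66²) − 1000·9.8·(−15.4) = 71700 + (-32200) − (-151000) = 190000 Pa.

P₂ = 190000 Pa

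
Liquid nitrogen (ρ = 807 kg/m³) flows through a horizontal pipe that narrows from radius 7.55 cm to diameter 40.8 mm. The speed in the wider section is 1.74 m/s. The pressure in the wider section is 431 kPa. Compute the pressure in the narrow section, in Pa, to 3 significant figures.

The volume flow rate is constant, so v₂ = (A₁/A₂)v₁ = (179/13.1)·1.74 = 23.8 m/s.
Along the horizontal streamline, P + ½ρv² is constant.
P₂ = P₁ − ½ρ(v₂² − v₁²) = 431000 − ½·807·(23.8² − 1.74²) = 431000 − 228000 = 203000 Pa.

P₂ = 203000 Pa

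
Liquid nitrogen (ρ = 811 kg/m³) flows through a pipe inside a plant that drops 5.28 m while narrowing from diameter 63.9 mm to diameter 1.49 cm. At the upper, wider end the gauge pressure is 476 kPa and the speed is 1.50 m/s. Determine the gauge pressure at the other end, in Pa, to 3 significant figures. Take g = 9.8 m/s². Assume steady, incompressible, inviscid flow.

Continuity gives A₁v₁ = A₂v₂, so v₂ = (32.1 cm²)/(1.74 cm²) × 1.50 m/s = 27.6 m/s.
Bernoulli: P₁ + ½ρv₁² + ρg h₁ = P₂ + ½ρv₂² + ρg h₂, so P₂ = P₁ + ½ρ(v₁² − v₂²) − ρg(h₂ − h₁).
P₂ = 476000 + ½·811·(1.50² − 27.6²) − 811·9.8·(−5.28) = 476000 + (-308000) − (-42000) = 210000 Pa.

210000 Pa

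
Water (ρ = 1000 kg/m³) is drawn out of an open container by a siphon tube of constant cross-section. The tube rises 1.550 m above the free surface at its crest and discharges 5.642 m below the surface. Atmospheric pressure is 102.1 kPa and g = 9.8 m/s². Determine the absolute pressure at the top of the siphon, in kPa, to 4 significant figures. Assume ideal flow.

The outlet speed comes from Torricelli: v = √(2g·5.642) = 10.52 m/s.
With constant cross-section the crest speed equals v; applying Bernoulli from the surface up to the crest, P_top = P_atm − ½ρv² − ρg·h_top.
P_top = 102100 − ½·1000·10.52² − 1000·9.8·1.550 = 31620 Pa.

P_top ≈ 31.62 kPa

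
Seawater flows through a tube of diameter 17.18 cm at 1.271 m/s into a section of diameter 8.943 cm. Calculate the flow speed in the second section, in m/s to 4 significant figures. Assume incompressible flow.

4.691 m/s

The volume flow rate is constant, so v₂ = (A₁/A₂)v₁ = (231.8/62.81)·1.271 = 4.691 m/s.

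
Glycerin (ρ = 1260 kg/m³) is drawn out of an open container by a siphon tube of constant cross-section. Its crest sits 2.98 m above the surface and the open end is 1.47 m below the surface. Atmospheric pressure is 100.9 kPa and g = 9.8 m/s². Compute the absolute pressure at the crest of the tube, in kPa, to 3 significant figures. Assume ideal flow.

P_top = 46.0 kPa

Bernoulli surface→outlet gives ½v² = g·h_out, so v = √(2·9.8·1.47) = 5.37 m/s.
Continuity keeps v the same throughout the tube; from surface to crest, P_atm + 0 = P_top + ½ρv² + ρg·h_top.
P_top = 100900 − ½·1260·5.37² − 1260·9.8·2.98 = 46000 Pa.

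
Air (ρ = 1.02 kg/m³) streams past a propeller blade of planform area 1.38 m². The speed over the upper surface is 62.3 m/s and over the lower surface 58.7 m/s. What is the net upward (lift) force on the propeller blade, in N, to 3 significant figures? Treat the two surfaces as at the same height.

F = 307 N

From P + ½ρv² = const at equal height, P_low − P_up = ½ρ(v_up² − v_low²).
ΔP = ½·1.02·(62.3² − 58.7²) = 222 Pa.
Lift = ΔP · A = 222 × 1.38 = 307 N.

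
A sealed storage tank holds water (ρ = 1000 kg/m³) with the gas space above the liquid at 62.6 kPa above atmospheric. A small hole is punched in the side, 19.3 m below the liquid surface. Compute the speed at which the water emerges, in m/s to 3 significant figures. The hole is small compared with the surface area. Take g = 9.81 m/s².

v ≈ 22.4 m/s

Take point 1 at the surface (v₁ ≈ 0) and point 2 at the hole (at atmospheric pressure). Bernoulli: P₁ + ρg h = P_atm + ½ρv₂².
With P₁ − P_atm = 62600 Pa, v₂ = √(2gh + 2ΔP/ρ) = √(2·9.81·19.3 + 2·62600/1000) = 22.4 m/s.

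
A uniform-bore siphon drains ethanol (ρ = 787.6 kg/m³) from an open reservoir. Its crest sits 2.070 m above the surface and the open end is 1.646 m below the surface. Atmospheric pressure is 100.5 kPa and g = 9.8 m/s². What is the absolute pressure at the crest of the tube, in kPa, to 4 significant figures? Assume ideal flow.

P_top ≈ 71.82 kPa

Bernoulli surface→outlet gives ½v² = g·h_out, so v = √(2·9.8·1.646) = 5.680 m/s.
With constant cross-section the crest speed equals v; applying Bernoulli from the surface up to the crest, P_top = P_atm − ½ρv² − ρg·h_top.
P_top = 100500 − ½·787.6·5.680² − 787.6·9.8·2.070 = 71820 Pa.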